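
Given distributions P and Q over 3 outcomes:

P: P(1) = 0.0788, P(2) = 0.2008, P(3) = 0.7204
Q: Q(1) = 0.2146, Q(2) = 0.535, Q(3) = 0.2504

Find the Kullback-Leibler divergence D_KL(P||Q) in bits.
0.7005 bits

D_KL(P||Q) = Σ P(x) log₂(P(x)/Q(x))

Computing term by term:
  P(1)·log₂(P(1)/Q(1)) = 0.0788·log₂(0.0788/0.2146) = -0.11390
  P(2)·log₂(P(2)/Q(2)) = 0.2008·log₂(0.2008/0.535) = -0.28389
  P(3)·log₂(P(3)/Q(3)) = 0.7204·log₂(0.7204/0.2504) = 1.09830

D_KL(P||Q) = -0.11390 - 0.28389 + 1.09830 = 0.70051 ≈ 0.7005 bits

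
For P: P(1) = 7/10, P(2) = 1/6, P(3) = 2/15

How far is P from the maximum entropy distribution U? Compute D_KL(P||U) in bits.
0.4063 bits

U(i) = 1/3 for all i

D_KL(P||U) = Σ P(x) log₂(P(x) / (1/3))
           = Σ P(x) log₂(P(x)) + log₂(3)
           = log₂(3) - H(P)

H(P) = -Σ P(x) log₂(P(x)):
  -P(1)·log₂(P(1)) = -(7/10)·log₂(7/10) = 0.36020
  -P(2)·log₂(P(2)) = -(1/6)·log₂(1/6) = 0.43083
  -P(3)·log₂(P(3)) = -(2/15)·log₂(2/15) = 0.38759
H(P) = 0.36020 + 0.43083 + 0.38759 = 1.17862 bits

log₂(3) = 1.58496 bits

D_KL(P||U) = 1.58496 - 1.17862 = 0.40634 ≈ 0.4063 bits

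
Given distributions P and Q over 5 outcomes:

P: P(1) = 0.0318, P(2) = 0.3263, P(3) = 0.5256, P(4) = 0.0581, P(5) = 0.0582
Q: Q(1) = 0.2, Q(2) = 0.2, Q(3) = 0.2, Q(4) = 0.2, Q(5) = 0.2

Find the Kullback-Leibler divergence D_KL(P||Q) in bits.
0.6715 bits

D_KL(P||Q) = Σ P(x) log₂(P(x)/Q(x))

Computing term by term:
  P(1)·log₂(P(1)/Q(1)) = 0.0318·log₂(0.0318/0.2) = -0.08436
  P(2)·log₂(P(2)/Q(2)) = 0.3263·log₂(0.3263/0.2) = 0.23043
  P(3)·log₂(P(3)/Q(3)) = 0.5256·log₂(0.5256/0.2) = 0.73267
  P(4)·log₂(P(4)/Q(4)) = 0.0581·log₂(0.0581/0.2) = -0.10361
  P(5)·log₂(P(5)/Q(5)) = 0.0582·log₂(0.0582/0.2) = -0.10365

D_KL(P||Q) = -0.08436 + 0.23043 + 0.73267 - 0.10361 - 0.10365 = 0.67148 ≈ 0.6715 bits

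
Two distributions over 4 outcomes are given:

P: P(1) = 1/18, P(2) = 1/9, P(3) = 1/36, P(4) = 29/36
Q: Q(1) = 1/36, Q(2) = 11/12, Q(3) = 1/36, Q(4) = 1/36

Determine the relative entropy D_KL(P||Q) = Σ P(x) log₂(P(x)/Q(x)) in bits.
3.6307 bits

D_KL(P||Q) = Σ P(x) log₂(P(x)/Q(x))

Computing term by term:
  P(1)·log₂(P(1)/Q(1)) = (1/18)·log₂((1/18)/(1/36)) = 0.05556
  P(2)·log₂(P(2)/Q(2)) = (1/9)·log₂((1/9)/(11/12)) = -0.33827
  P(3)·log₂(P(3)/Q(3)) = (1/36)·log₂((1/36)/(1/36)) = 0.00000
  P(4)·log₂(P(4)/Q(4)) = (29/36)·log₂((29/36)/(1/36)) = 3.91337

D_KL(P||Q) = 0.05556 - 0.33827 + 0.00000 + 3.91337 = 3.63066 ≈ 3.6307 bits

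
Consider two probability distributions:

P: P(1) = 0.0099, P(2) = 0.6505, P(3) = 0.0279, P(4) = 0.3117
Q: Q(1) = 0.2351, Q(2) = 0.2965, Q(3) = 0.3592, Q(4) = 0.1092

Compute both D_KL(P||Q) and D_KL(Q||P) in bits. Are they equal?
D_KL(P||Q) = 1.0609 bits, D_KL(Q||P) = 1.8972 bits. No, they are not equal.

D_KL(P||Q) = Σ P(x) log₂(P(x)/Q(x))

Computing term by term:
  P(1)·log₂(P(1)/Q(1)) = 0.0099·log₂(0.0099/0.2351) = -0.04524
  P(2)·log₂(P(2)/Q(2)) = 0.6505·log₂(0.6505/0.2965) = 0.73735
  P(3)·log₂(P(3)/Q(3)) = 0.0279·log₂(0.0279/0.3592) = -0.10285
  P(4)·log₂(P(4)/Q(4)) = 0.3117·log₂(0.3117/0.1092) = 0.47166

D_KL(P||Q) = -0.04524 + 0.73735 - 0.10285 + 0.47166 = 1.06092 ≈ 1.0609 bits

D_KL(Q||P) = Σ Q(x) log₂(Q(x)/P(x))

Computing term by term:
  Q(1)·log₂(Q(1)/P(1)) = 0.2351·log₂(0.2351/0.0099) = 1.07434
  Q(2)·log₂(Q(2)/P(2)) = 0.2965·log₂(0.2965/0.6505) = -0.33609
  Q(3)·log₂(Q(3)/P(3)) = 0.3592·log₂(0.3592/0.0279) = 1.32417
  Q(4)·log₂(Q(4)/P(4)) = 0.1092·log₂(0.1092/0.3117) = -0.16524

D_KL(Q||P) = 1.07434 - 0.33609 + 1.32417 - 0.16524 = 1.89718 ≈ 1.8972 bits

These are NOT equal (difference: 0.8363 bits). KL divergence is asymmetric: D_KL(P||Q) ≠ D_KL(Q||P) in general.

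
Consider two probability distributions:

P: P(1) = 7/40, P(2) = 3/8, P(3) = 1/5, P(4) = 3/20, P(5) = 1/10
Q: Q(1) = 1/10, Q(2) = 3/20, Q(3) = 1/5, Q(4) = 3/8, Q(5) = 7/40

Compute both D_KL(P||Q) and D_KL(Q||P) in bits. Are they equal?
D_KL(P||Q) = 0.3580 bits, D_KL(Q||P) = 0.3580 bits. Yes, in this case they are equal (although KL divergence is not symmetric in general).

D_KL(P||Q) = Σ P(x) log₂(P(x)/Q(x))

Computing term by term:
  P(1)·log₂(P(1)/Q(1)) = (7/40)·log₂((7/40)/(1/10)) = 0.14129
  P(2)·log₂(P(2)/Q(2)) = (3/8)·log₂((3/8)/(3/20)) = 0.49572
  P(3)·log₂(P(3)/Q(3)) = (1/5)·log₂((1/5)/(1/5)) = 0.00000
  P(4)·log₂(P(4)/Q(4)) = (3/20)·log₂((3/20)/(3/8)) = -0.19829
  P(5)·log₂(P(5)/Q(5)) = (1/10)·log₂((1/10)/(7/40)) = -0.08074

D_KL(P||Q) = 0.14129 + 0.49572 + 0.00000 - 0.19829 - 0.08074 = 0.35798 ≈ 0.3580 bits

D_KL(Q||P) = Σ Q(x) log₂(Q(x)/P(x))

Computing term by term:
  Q(1)·log₂(Q(1)/P(1)) = (1/10)·log₂((1/10)/(7/40)) = -0.08074
  Q(2)·log₂(Q(2)/P(2)) = (3/20)·log₂((3/20)/(3/8)) = -0.19829
  Q(3)·log₂(Q(3)/P(3)) = (1/5)·log₂((1/5)/(1/5)) = 0.00000
  Q(4)·log₂(Q(4)/P(4)) = (3/8)·log₂((3/8)/(3/20)) = 0.49572
  Q(5)·log₂(Q(5)/P(5)) = (7/40)·log₂((7/40)/(1/10)) = 0.14129

D_KL(Q||P) = -0.08074 - 0.19829 + 0.00000 + 0.49572 + 0.14129 = 0.35798 ≈ 0.3580 bits

These ARE equal here. Q is P with outcomes relabeled (Q(1) = P(5), Q(2) = P(4), Q(4) = P(2), Q(5) = P(1)) by a relabeling that is its own inverse, so the two sums contain exactly the same terms in a different order. This is a special case — KL divergence is not symmetric in general: D_KL(P||Q) ≠ D_KL(Q||P) for most P, Q.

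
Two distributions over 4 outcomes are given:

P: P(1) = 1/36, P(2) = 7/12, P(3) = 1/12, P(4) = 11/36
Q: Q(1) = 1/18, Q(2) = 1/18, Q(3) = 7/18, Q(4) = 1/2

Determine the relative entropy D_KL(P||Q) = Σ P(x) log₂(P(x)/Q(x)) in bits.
1.5488 bits

D_KL(P||Q) = Σ P(x) log₂(P(x)/Q(x))

Computing term by term:
  P(1)·log₂(P(1)/Q(1)) = (1/36)·log₂((1/36)/(1/18)) = -0.02778
  P(2)·log₂(P(2)/Q(2)) = (7/12)·log₂((7/12)/(1/18)) = 1.97885
  P(3)·log₂(P(3)/Q(3)) = (1/12)·log₂((1/12)/(7/18)) = -0.18520
  P(4)·log₂(P(4)/Q(4)) = (11/36)·log₂((11/36)/(1/2)) = -0.21710

D_KL(P||Q) = -0.02778 + 1.97885 - 0.18520 - 0.21710 = 1.54877 ≈ 1.5488 bits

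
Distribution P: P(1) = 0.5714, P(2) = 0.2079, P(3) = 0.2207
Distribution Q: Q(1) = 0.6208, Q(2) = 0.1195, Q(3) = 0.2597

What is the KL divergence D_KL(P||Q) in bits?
0.0459 bits

D_KL(P||Q) = Σ P(x) log₂(P(x)/Q(x))

Computing term by term:
  P(1)·log₂(P(1)/Q(1)) = 0.5714·log₂(0.5714/0.6208) = -0.06836
  P(2)·log₂(P(2)/Q(2)) = 0.2079·log₂(0.2079/0.1195) = 0.16609
  P(3)·log₂(P(3)/Q(3)) = 0.2207·log₂(0.2207/0.2597) = -0.05181

D_KL(P||Q) = -0.06836 + 0.16609 - 0.05181 = 0.04592 ≈ 0.0459 bits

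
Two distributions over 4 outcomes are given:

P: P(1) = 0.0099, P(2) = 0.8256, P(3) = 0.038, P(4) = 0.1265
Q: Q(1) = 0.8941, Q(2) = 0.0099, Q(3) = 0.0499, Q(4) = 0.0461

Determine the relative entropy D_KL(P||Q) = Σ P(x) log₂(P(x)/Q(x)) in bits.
5.3738 bits

D_KL(P||Q) = Σ P(x) log₂(P(x)/Q(x))

Computing term by term:
  P(1)·log₂(P(1)/Q(1)) = 0.0099·log₂(0.0099/0.8941) = -0.06432
  P(2)·log₂(P(2)/Q(2)) = 0.8256·log₂(0.8256/0.0099) = 5.26887
  P(3)·log₂(P(3)/Q(3)) = 0.038·log₂(0.038/0.0499) = -0.01494
  P(4)·log₂(P(4)/Q(4)) = 0.1265·log₂(0.1265/0.0461) = 0.18422

D_KL(P||Q) = -0.06432 + 5.26887 - 0.01494 + 0.18422 = 5.37383 ≈ 5.3738 bits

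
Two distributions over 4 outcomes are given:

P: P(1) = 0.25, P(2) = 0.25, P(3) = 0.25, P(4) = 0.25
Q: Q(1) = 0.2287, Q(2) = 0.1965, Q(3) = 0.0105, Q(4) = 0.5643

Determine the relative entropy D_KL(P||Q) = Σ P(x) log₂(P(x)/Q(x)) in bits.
0.9687 bits

D_KL(P||Q) = Σ P(x) log₂(P(x)/Q(x))

Computing term by term:
  P(1)·log₂(P(1)/Q(1)) = 0.25·log₂(0.25/0.2287) = 0.03212
  P(2)·log₂(P(2)/Q(2)) = 0.25·log₂(0.25/0.1965) = 0.08685
  P(3)·log₂(P(3)/Q(3)) = 0.25·log₂(0.25/0.0105) = 1.14337
  P(4)·log₂(P(4)/Q(4)) = 0.25·log₂(0.25/0.5643) = -0.29363

D_KL(P||Q) = 0.03212 + 0.08685 + 1.14337 - 0.29363 = 0.96871 ≈ 0.9687 bits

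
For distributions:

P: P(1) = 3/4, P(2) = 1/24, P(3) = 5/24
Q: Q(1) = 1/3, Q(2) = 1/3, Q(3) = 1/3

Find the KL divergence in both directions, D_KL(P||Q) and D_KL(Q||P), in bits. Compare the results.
D_KL(P||Q) = 0.6112 bits, D_KL(Q||P) = 0.8360 bits. D_KL(Q||P) is larger than D_KL(P||Q) by 0.2248 bits; the two directions differ.

D_KL(P||Q) = Σ P(x) log₂(P(x)/Q(x))

Computing term by term:
  P(1)·log₂(P(1)/Q(1)) = (3/4)·log₂((3/4)/(1/3)) = 0.87744
  P(2)·log₂(P(2)/Q(2)) = (1/24)·log₂((1/24)/(1/3)) = -0.12500
  P(3)·log₂(P(3)/Q(3)) = (5/24)·log₂((5/24)/(1/3)) = -0.14126

D_KL(P||Q) = 0.87744 - 0.12500 - 0.14126 = 0.61118 ≈ 0.6112 bits

D_KL(Q||P) = Σ Q(x) log₂(Q(x)/P(x))

Computing term by term:
  Q(1)·log₂(Q(1)/P(1)) = (1/3)·log₂((1/3)/(3/4)) = -0.38998
  Q(2)·log₂(Q(2)/P(2)) = (1/3)·log₂((1/3)/(1/24)) = 1.00000
  Q(3)·log₂(Q(3)/P(3)) = (1/3)·log₂((1/3)/(5/24)) = 0.22602

D_KL(Q||P) = -0.38998 + 1.00000 + 0.22602 = 0.83604 ≈ 0.8360 bits

These are NOT equal (difference: 0.2248 bits). KL divergence is asymmetric: D_KL(P||Q) ≠ D_KL(Q||P) in general.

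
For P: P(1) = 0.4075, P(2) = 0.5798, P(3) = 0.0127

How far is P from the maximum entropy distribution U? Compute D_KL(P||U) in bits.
0.5213 bits

U(i) = 1/3 for all i

D_KL(P||U) = Σ P(x) log₂(P(x) / (1/3))
           = Σ P(x) log₂(P(x)) + log₂(3)
           = log₂(3) - H(P)

H(P) = -Σ P(x) log₂(P(x)):
  -P(1)·log₂(P(1)) = -(0.4075)·log₂(0.4075) = 0.52776
  -P(2)·log₂(P(2)) = -(0.5798)·log₂(0.5798) = 0.45594
  -P(3)·log₂(P(3)) = -(0.0127)·log₂(0.0127) = 0.08000
H(P) = 0.52776 + 0.45594 + 0.08000 = 1.06370 bits

log₂(3) = 1.58496 bits

D_KL(P||U) = 1.58496 - 1.06370 = 0.52126 ≈ 0.5213 bits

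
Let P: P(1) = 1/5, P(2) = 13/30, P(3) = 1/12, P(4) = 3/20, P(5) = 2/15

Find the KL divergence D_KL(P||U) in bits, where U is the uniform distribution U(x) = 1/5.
0.2379 bits

U(i) = 1/5 for all i

D_KL(P||U) = Σ P(x) log₂(P(x) / (1/5))
           = Σ P(x) log₂(P(x)) + log₂(5)
           = log₂(5) - H(P)

H(P) = -Σ P(x) log₂(P(x)):
  -P(1)·log₂(P(1)) = -(1/5)·log₂(1/5) = 0.46439
  -P(2)·log₂(P(2)) = -(13/30)·log₂(13/30) = 0.52280
  -P(3)·log₂(P(3)) = -(1/12)·log₂(1/12) = 0.29875
  -P(4)·log₂(P(4)) = -(3/20)·log₂(3/20) = 0.41054
  -P(5)·log₂(P(5)) = -(2/15)·log₂(2/15) = 0.38759
H(P) = 0.46439 + 0.52280 + 0.29875 + 0.41054 + 0.38759 = 2.08407 bits

log₂(5) = 2.32193 bits

D_KL(P||U) = 2.32193 - 2.08407 = 0.23786 ≈ 0.2379 bits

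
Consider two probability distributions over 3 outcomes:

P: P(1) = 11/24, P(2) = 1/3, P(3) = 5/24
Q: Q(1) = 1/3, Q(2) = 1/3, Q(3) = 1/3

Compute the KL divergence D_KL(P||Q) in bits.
0.0693 bits

D_KL(P||Q) = Σ P(x) log₂(P(x)/Q(x))

Computing term by term:
  P(1)·log₂(P(1)/Q(1)) = (11/24)·log₂((11/24)/(1/3)) = 0.21057
  P(2)·log₂(P(2)/Q(2)) = (1/3)·log₂((1/3)/(1/3)) = 0.00000
  P(3)·log₂(P(3)/Q(3)) = (5/24)·log₂((5/24)/(1/3)) = -0.14126

D_KL(P||Q) = 0.21057 + 0.00000 - 0.14126 = 0.06931 ≈ 0.0693 bits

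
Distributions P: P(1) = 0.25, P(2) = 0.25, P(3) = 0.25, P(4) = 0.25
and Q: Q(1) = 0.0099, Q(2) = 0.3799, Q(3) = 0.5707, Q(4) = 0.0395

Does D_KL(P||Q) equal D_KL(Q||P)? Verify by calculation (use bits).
D_KL(P||Q) = 1.3815 bits, D_KL(Q||P) = 0.7577 bits. No — D_KL(P||Q) ≠ D_KL(Q||P) for this pair.

D_KL(P||Q) = Σ P(x) log₂(P(x)/Q(x))

Computing term by term:
  P(1)·log₂(P(1)/Q(1)) = 0.25·log₂(0.25/0.0099) = 1.16459
  P(2)·log₂(P(2)/Q(2)) = 0.25·log₂(0.25/0.3799) = -0.15092
  P(3)·log₂(P(3)/Q(3)) = 0.25·log₂(0.25/0.5707) = -0.29770
  P(4)·log₂(P(4)/Q(4)) = 0.25·log₂(0.25/0.0395) = 0.66550

D_KL(P||Q) = 1.16459 - 0.15092 - 0.29770 + 0.66550 = 1.38147 ≈ 1.3815 bits

D_KL(Q||P) = Σ Q(x) log₂(Q(x)/P(x))

Computing term by term:
  Q(1)·log₂(Q(1)/P(1)) = 0.0099·log₂(0.0099/0.25) = -0.04612
  Q(2)·log₂(Q(2)/P(2)) = 0.3799·log₂(0.3799/0.25) = 0.22934
  Q(3)·log₂(Q(3)/P(3)) = 0.5707·log₂(0.5707/0.25) = 0.67959
  Q(4)·log₂(Q(4)/P(4)) = 0.0395·log₂(0.0395/0.25) = -0.10515

D_KL(Q||P) = -0.04612 + 0.22934 + 0.67959 - 0.10515 = 0.75766 ≈ 0.7577 bits

These are NOT equal (difference: 0.6238 bits). KL divergence is asymmetric: D_KL(P||Q) ≠ D_KL(Q||P) in general.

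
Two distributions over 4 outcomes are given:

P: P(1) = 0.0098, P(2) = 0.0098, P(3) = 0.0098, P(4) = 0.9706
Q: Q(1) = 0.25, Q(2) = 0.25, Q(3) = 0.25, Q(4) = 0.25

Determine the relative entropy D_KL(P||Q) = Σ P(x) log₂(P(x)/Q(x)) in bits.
1.7620 bits

D_KL(P||Q) = Σ P(x) log₂(P(x)/Q(x))

Computing term by term:
  P(1)·log₂(P(1)/Q(1)) = 0.0098·log₂(0.0098/0.25) = -0.04580
  P(2)·log₂(P(2)/Q(2)) = 0.0098·log₂(0.0098/0.25) = -0.04580
  P(3)·log₂(P(3)/Q(3)) = 0.0098·log₂(0.0098/0.25) = -0.04580
  P(4)·log₂(P(4)/Q(4)) = 0.9706·log₂(0.9706/0.25) = 1.89941

D_KL(P||Q) = -0.04580 - 0.04580 - 0.04580 + 1.89941 = 1.76201 ≈ 1.7620 bits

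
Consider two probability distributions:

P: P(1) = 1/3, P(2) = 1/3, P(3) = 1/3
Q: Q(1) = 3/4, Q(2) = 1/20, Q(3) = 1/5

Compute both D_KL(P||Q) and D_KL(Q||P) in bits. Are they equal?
D_KL(P||Q) = 0.7680 bits, D_KL(Q||P) = 0.5932 bits. No, they are not equal.

D_KL(P||Q) = Σ P(x) log₂(P(x)/Q(x))

Computing term by term:
  P(1)·log₂(P(1)/Q(1)) = (1/3)·log₂((1/3)/(3/4)) = -0.38998
  P(2)·log₂(P(2)/Q(2)) = (1/3)·log₂((1/3)/(1/20)) = 0.91232
  P(3)·log₂(P(3)/Q(3)) = (1/3)·log₂((1/3)/(1/5)) = 0.24566

D_KL(P||Q) = -0.38998 + 0.91232 + 0.24566 = 0.76800 ≈ 0.7680 bits

D_KL(Q||P) = Σ Q(x) log₂(Q(x)/P(x))

Computing term by term:
  Q(1)·log₂(Q(1)/P(1)) = (3/4)·log₂((3/4)/(1/3)) = 0.87744
  Q(2)·log₂(Q(2)/P(2)) = (1/20)·log₂((1/20)/(1/3)) = -0.13685
  Q(3)·log₂(Q(3)/P(3)) = (1/5)·log₂((1/5)/(1/3)) = -0.14739

D_KL(Q||P) = 0.87744 - 0.13685 - 0.14739 = 0.59320 ≈ 0.5932 bits

These are NOT equal (difference: 0.1748 bits). KL divergence is asymmetric: D_KL(P||Q) ≠ D_KL(Q||P) in general.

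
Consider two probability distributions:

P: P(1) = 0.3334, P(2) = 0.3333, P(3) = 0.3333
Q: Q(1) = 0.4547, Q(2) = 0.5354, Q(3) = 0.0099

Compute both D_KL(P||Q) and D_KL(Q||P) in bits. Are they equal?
D_KL(P||Q) = 1.3138 bits, D_KL(Q||P) = 0.5194 bits. No, they are not equal.

D_KL(P||Q) = Σ P(x) log₂(P(x)/Q(x))

Computing term by term:
  P(1)·log₂(P(1)/Q(1)) = 0.3334·log₂(0.3334/0.4547) = -0.14925
  P(2)·log₂(P(2)/Q(2)) = 0.3333·log₂(0.3333/0.5354) = -0.22791
  P(3)·log₂(P(3)/Q(3)) = 0.3333·log₂(0.3333/0.0099) = 1.69091

D_KL(P||Q) = -0.14925 - 0.22791 + 1.69091 = 1.31375 ≈ 1.3138 bits

D_KL(Q||P) = Σ Q(x) log₂(Q(x)/P(x))

Computing term by term:
  Q(1)·log₂(Q(1)/P(1)) = 0.4547·log₂(0.4547/0.3334) = 0.20355
  Q(2)·log₂(Q(2)/P(2)) = 0.5354·log₂(0.5354/0.3333) = 0.36610
  Q(3)·log₂(Q(3)/P(3)) = 0.0099·log₂(0.0099/0.3333) = -0.05023

D_KL(Q||P) = 0.20355 + 0.36610 - 0.05023 = 0.51942 ≈ 0.5194 bits

These are NOT equal (difference: 0.7944 bits). KL divergence is asymmetric: D_KL(P||Q) ≠ D_KL(Q||P) in general.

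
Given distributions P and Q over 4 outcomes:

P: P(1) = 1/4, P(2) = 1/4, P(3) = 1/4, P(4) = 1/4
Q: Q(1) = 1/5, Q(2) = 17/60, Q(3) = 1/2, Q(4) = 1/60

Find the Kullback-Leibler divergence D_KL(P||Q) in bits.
0.7621 bits

D_KL(P||Q) = Σ P(x) log₂(P(x)/Q(x))

Computing term by term:
  P(1)·log₂(P(1)/Q(1)) = (1/4)·log₂((1/4)/(1/5)) = 0.08048
  P(2)·log₂(P(2)/Q(2)) = (1/4)·log₂((1/4)/(17/60)) = -0.04514
  P(3)·log₂(P(3)/Q(3)) = (1/4)·log₂((1/4)/(1/2)) = -0.25000
  P(4)·log₂(P(4)/Q(4)) = (1/4)·log₂((1/4)/(1/60)) = 0.97672

D_KL(P||Q) = 0.08048 - 0.04514 - 0.25000 + 0.97672 = 0.76206 ≈ 0.7621 bits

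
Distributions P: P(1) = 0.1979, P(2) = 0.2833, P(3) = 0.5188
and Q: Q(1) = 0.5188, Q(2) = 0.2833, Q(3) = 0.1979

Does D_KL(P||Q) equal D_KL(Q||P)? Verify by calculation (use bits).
D_KL(P||Q) = 0.4462 bits, D_KL(Q||P) = 0.4462 bits. Yes — for this pair D_KL(P||Q) = D_KL(Q||P).

D_KL(P||Q) = Σ P(x) log₂(P(x)/Q(x))

Computing term by term:
  P(1)·log₂(P(1)/Q(1)) = 0.1979·log₂(0.1979/0.5188) = -0.27516
  P(2)·log₂(P(2)/Q(2)) = 0.2833·log₂(0.2833/0.2833) = 0.00000
  P(3)·log₂(P(3)/Q(3)) = 0.5188·log₂(0.5188/0.1979) = 0.72134

D_KL(P||Q) = -0.27516 + 0.00000 + 0.72134 = 0.44618 ≈ 0.4462 bits

D_KL(Q||P) = Σ Q(x) log₂(Q(x)/P(x))

Computing term by term:
  Q(1)·log₂(Q(1)/P(1)) = 0.5188·log₂(0.5188/0.1979) = 0.72134
  Q(2)·log₂(Q(2)/P(2)) = 0.2833·log₂(0.2833/0.2833) = 0.00000
  Q(3)·log₂(Q(3)/P(3)) = 0.1979·log₂(0.1979/0.5188) = -0.27516

D_KL(Q||P) = 0.72134 + 0.00000 - 0.27516 = 0.44618 ≈ 0.4462 bits

These ARE equal here. Q is P with outcomes relabeled (Q(1) = P(3), Q(3) = P(1)) by a relabeling that is its own inverse, so the two sums contain exactly the same terms in a different order. This is a special case — KL divergence is not symmetric in general: D_KL(P||Q) ≠ D_KL(Q||P) for most P, Q.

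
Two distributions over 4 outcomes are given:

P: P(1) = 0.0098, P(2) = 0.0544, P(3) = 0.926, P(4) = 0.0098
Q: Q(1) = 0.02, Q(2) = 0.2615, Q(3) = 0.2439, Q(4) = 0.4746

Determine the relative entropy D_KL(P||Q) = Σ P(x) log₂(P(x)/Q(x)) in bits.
1.5941 bits

D_KL(P||Q) = Σ P(x) log₂(P(x)/Q(x))

Computing term by term:
  P(1)·log₂(P(1)/Q(1)) = 0.0098·log₂(0.0098/0.02) = -0.01009
  P(2)·log₂(P(2)/Q(2)) = 0.0544·log₂(0.0544/0.2615) = -0.12322
  P(3)·log₂(P(3)/Q(3)) = 0.926·log₂(0.926/0.2439) = 1.78229
  P(4)·log₂(P(4)/Q(4)) = 0.0098·log₂(0.0098/0.4746) = -0.05486

D_KL(P||Q) = -0.01009 - 0.12322 + 1.78229 - 0.05486 = 1.59412 ≈ 1.5941 bits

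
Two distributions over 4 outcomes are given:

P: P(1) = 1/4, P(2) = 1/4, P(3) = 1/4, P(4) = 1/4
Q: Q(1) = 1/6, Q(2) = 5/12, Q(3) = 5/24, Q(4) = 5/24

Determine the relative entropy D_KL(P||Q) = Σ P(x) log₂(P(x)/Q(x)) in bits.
0.0935 bits

D_KL(P||Q) = Σ P(x) log₂(P(x)/Q(x))

Computing term by term:
  P(1)·log₂(P(1)/Q(1)) = (1/4)·log₂((1/4)/(1/6)) = 0.14624
  P(2)·log₂(P(2)/Q(2)) = (1/4)·log₂((1/4)/(5/12)) = -0.18424
  P(3)·log₂(P(3)/Q(3)) = (1/4)·log₂((1/4)/(5/24)) = 0.06576
  P(4)·log₂(P(4)/Q(4)) = (1/4)·log₂((1/4)/(5/24)) = 0.06576

D_KL(P||Q) = 0.14624 - 0.18424 + 0.06576 + 0.06576 = 0.09352 ≈ 0.0935 bits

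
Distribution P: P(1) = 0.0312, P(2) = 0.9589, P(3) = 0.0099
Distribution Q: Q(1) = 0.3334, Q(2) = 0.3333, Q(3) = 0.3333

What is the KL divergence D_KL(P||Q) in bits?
1.3050 bits

D_KL(P||Q) = Σ P(x) log₂(P(x)/Q(x))

Computing term by term:
  P(1)·log₂(P(1)/Q(1)) = 0.0312·log₂(0.0312/0.3334) = -0.10663
  P(2)·log₂(P(2)/Q(2)) = 0.9589·log₂(0.9589/0.3333) = 1.46190
  P(3)·log₂(P(3)/Q(3)) = 0.0099·log₂(0.0099/0.3333) = -0.05023

D_KL(P||Q) = -0.10663 + 1.46190 - 0.05023 = 1.30504 ≈ 1.3050 bits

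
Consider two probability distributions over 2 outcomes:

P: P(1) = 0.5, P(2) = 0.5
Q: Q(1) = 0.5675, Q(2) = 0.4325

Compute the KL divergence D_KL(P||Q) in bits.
0.0133 bits

D_KL(P||Q) = Σ P(x) log₂(P(x)/Q(x))

Computing term by term:
  P(1)·log₂(P(1)/Q(1)) = 0.5·log₂(0.5/0.5675) = -0.09135
  P(2)·log₂(P(2)/Q(2)) = 0.5·log₂(0.5/0.4325) = 0.10461

D_KL(P||Q) = -0.09135 + 0.10461 = 0.01326 ≈ 0.0133 bits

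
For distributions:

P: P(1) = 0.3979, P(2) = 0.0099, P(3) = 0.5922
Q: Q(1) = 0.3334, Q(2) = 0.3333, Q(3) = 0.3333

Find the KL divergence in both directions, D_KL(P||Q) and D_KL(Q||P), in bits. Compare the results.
D_KL(P||Q) = 0.5424 bits, D_KL(Q||P) = 1.3295 bits. D_KL(Q||P) is larger than D_KL(P||Q) by 0.7871 bits; the two directions differ.

D_KL(P||Q) = Σ P(x) log₂(P(x)/Q(x))

Computing term by term:
  P(1)·log₂(P(1)/Q(1)) = 0.3979·log₂(0.3979/0.3334) = 0.10152
  P(2)·log₂(P(2)/Q(2)) = 0.0099·log₂(0.0099/0.3333) = -0.05023
  P(3)·log₂(P(3)/Q(3)) = 0.5922·log₂(0.5922/0.3333) = 0.49109

D_KL(P||Q) = 0.10152 - 0.05023 + 0.49109 = 0.54238 ≈ 0.5424 bits

D_KL(Q||P) = Σ Q(x) log₂(Q(x)/P(x))

Computing term by term:
  Q(1)·log₂(Q(1)/P(1)) = 0.3334·log₂(0.3334/0.3979) = -0.08507
  Q(2)·log₂(Q(2)/P(2)) = 0.3333·log₂(0.3333/0.0099) = 1.69091
  Q(3)·log₂(Q(3)/P(3)) = 0.3333·log₂(0.3333/0.5922) = -0.27639

D_KL(Q||P) = -0.08507 + 1.69091 - 0.27639 = 1.32945 ≈ 1.3295 bits

These are NOT equal (difference: 0.7871 bits). KL divergence is asymmetric: D_KL(P||Q) ≠ D_KL(Q||P) in general.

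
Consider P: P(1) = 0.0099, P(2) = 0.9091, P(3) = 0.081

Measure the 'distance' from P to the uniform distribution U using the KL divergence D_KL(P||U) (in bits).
1.1004 bits

U(i) = 1/3 for all i

D_KL(P||U) = Σ P(x) log₂(P(x) / (1/3))
           = Σ P(x) log₂(P(x)) + log₂(3)
           = log₂(3) - H(P)

H(P) = -Σ P(x) log₂(P(x)):
  -P(1)·log₂(P(1)) = -(0.0099)·log₂(0.0099) = 0.06592
  -P(2)·log₂(P(2)) = -(0.9091)·log₂(0.9091) = 0.12499
  -P(3)·log₂(P(3)) = -(0.081)·log₂(0.081) = 0.29370
H(P) = 0.06592 + 0.12499 + 0.29370 = 0.48461 bits

log₂(3) = 1.58496 bits

D_KL(P||U) = 1.58496 - 0.48461 = 1.10035 ≈ 1.1004 bits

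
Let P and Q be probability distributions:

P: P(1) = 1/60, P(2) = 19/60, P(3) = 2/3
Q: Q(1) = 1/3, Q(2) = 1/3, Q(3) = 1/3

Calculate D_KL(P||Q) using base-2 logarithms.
0.5712 bits

D_KL(P||Q) = Σ P(x) log₂(P(x)/Q(x))

Computing term by term:
  P(1)·log₂(P(1)/Q(1)) = (1/60)·log₂((1/60)/(1/3)) = -0.07203
  P(2)·log₂(P(2)/Q(2)) = (19/60)·log₂((19/60)/(1/3)) = -0.02343
  P(3)·log₂(P(3)/Q(3)) = (2/3)·log₂((2/3)/(1/3)) = 0.66667

D_KL(P||Q) = -0.07203 - 0.02343 + 0.66667 = 0.57121 ≈ 0.5712 bits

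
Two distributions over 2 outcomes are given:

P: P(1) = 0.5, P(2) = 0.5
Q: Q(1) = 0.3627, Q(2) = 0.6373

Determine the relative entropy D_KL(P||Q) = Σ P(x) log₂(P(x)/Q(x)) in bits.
0.0566 bits

D_KL(P||Q) = Σ P(x) log₂(P(x)/Q(x))

Computing term by term:
  P(1)·log₂(P(1)/Q(1)) = 0.5·log₂(0.5/0.3627) = 0.23158
  P(2)·log₂(P(2)/Q(2)) = 0.5·log₂(0.5/0.6373) = -0.17502

D_KL(P||Q) = 0.23158 - 0.17502 = 0.05656 ≈ 0.0566 bits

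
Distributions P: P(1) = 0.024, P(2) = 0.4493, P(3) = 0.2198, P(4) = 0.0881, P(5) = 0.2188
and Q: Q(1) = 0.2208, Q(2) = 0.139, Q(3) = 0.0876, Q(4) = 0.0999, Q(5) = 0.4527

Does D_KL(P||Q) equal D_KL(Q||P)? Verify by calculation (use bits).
D_KL(P||Q) = 0.7299 bits, D_KL(Q||P) = 0.8484 bits. No — D_KL(P||Q) ≠ D_KL(Q||P) for this pair.

D_KL(P||Q) = Σ P(x) log₂(P(x)/Q(x))

Computing term by term:
  P(1)·log₂(P(1)/Q(1)) = 0.024·log₂(0.024/0.2208) = -0.07684
  P(2)·log₂(P(2)/Q(2)) = 0.4493·log₂(0.4493/0.139) = 0.76048
  P(3)·log₂(P(3)/Q(3)) = 0.2198·log₂(0.2198/0.0876) = 0.29172
  P(4)·log₂(P(4)/Q(4)) = 0.0881·log₂(0.0881/0.0999) = -0.01598
  P(5)·log₂(P(5)/Q(5)) = 0.2188·log₂(0.2188/0.4527) = -0.22951

D_KL(P||Q) = -0.07684 + 0.76048 + 0.29172 - 0.01598 - 0.22951 = 0.72987 ≈ 0.7299 bits

D_KL(Q||P) = Σ Q(x) log₂(Q(x)/P(x))

Computing term by term:
  Q(1)·log₂(Q(1)/P(1)) = 0.2208·log₂(0.2208/0.024) = 0.70692
  Q(2)·log₂(Q(2)/P(2)) = 0.139·log₂(0.139/0.4493) = -0.23527
  Q(3)·log₂(Q(3)/P(3)) = 0.0876·log₂(0.0876/0.2198) = -0.11626
  Q(4)·log₂(Q(4)/P(4)) = 0.0999·log₂(0.0999/0.0881) = 0.01812
  Q(5)·log₂(Q(5)/P(5)) = 0.4527·log₂(0.4527/0.2188) = 0.47486

D_KL(Q||P) = 0.70692 - 0.23527 - 0.11626 + 0.01812 + 0.47486 = 0.84837 ≈ 0.8484 bits

These are NOT equal (difference: 0.1185 bits). KL divergence is asymmetric: D_KL(P||Q) ≠ D_KL(Q||P) in general.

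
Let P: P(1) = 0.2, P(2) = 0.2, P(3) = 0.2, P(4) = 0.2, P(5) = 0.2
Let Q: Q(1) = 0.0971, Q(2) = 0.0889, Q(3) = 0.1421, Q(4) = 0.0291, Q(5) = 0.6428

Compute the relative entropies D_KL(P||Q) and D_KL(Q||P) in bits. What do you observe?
D_KL(P||Q) = 0.7604 bits, D_KL(Q||P) = 0.7265 bits. The two directions give different values (D_KL(P||Q) exceeds D_KL(Q||P) by 0.0339 bits): KL divergence is asymmetric.

D_KL(P||Q) = Σ P(x) log₂(P(x)/Q(x))

Computing term by term:
  P(1)·log₂(P(1)/Q(1)) = 0.2·log₂(0.2/0.0971) = 0.20849
  P(2)·log₂(P(2)/Q(2)) = 0.2·log₂(0.2/0.0889) = 0.23395
  P(3)·log₂(P(3)/Q(3)) = 0.2·log₂(0.2/0.1421) = 0.09862
  P(4)·log₂(P(4)/Q(4)) = 0.2·log₂(0.2/0.0291) = 0.55618
  P(5)·log₂(P(5)/Q(5)) = 0.2·log₂(0.2/0.6428) = -0.33687

D_KL(P||Q) = 0.20849 + 0.23395 + 0.09862 + 0.55618 - 0.33687 = 0.76037 ≈ 0.7604 bits

D_KL(Q||P) = Σ Q(x) log₂(Q(x)/P(x))

Computing term by term:
  Q(1)·log₂(Q(1)/P(1)) = 0.0971·log₂(0.0971/0.2) = -0.10122
  Q(2)·log₂(Q(2)/P(2)) = 0.0889·log₂(0.0889/0.2) = -0.10399
  Q(3)·log₂(Q(3)/P(3)) = 0.1421·log₂(0.1421/0.2) = -0.07007
  Q(4)·log₂(Q(4)/P(4)) = 0.0291·log₂(0.0291/0.2) = -0.08092
  Q(5)·log₂(Q(5)/P(5)) = 0.6428·log₂(0.6428/0.2) = 1.08271

D_KL(Q||P) = -0.10122 - 0.10399 - 0.07007 - 0.08092 + 1.08271 = 0.72651 ≈ 0.7265 bits

These are NOT equal (difference: 0.0339 bits). KL divergence is asymmetric: D_KL(P||Q) ≠ D_KL(Q||P) in general.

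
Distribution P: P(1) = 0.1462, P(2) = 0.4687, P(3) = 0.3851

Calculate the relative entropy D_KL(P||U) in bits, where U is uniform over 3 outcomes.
0.1368 bits

U(i) = 1/3 for all i

D_KL(P||U) = Σ P(x) log₂(P(x) / (1/3))
           = Σ P(x) log₂(P(x)) + log₂(3)
           = log₂(3) - H(P)

H(P) = -Σ P(x) log₂(P(x)):
  -P(1)·log₂(P(1)) = -(0.1462)·log₂(0.1462) = 0.40556
  -P(2)·log₂(P(2)) = -(0.4687)·log₂(0.4687) = 0.51241
  -P(3)·log₂(P(3)) = -(0.3851)·log₂(0.3851) = 0.53017
H(P) = 0.40556 + 0.51241 + 0.53017 = 1.44814 bits

log₂(3) = 1.58496 bits

D_KL(P||U) = 1.58496 - 1.44814 = 0.13682 ≈ 0.1368 bits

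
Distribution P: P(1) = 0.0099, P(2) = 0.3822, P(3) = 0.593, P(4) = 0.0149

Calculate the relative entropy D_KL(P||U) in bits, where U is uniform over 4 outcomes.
0.8663 bits

U(i) = 1/4 for all i

D_KL(P||U) = Σ P(x) log₂(P(x) / (1/4))
           = Σ P(x) log₂(P(x)) + log₂(4)
           = log₂(4) - H(P)

H(P) = -Σ P(x) log₂(P(x)):
  -P(1)·log₂(P(1)) = -(0.0099)·log₂(0.0099) = 0.06592
  -P(2)·log₂(P(2)) = -(0.3822)·log₂(0.3822) = 0.53034
  -P(3)·log₂(P(3)) = -(0.593)·log₂(0.593) = 0.44706
  -P(4)·log₂(P(4)) = -(0.0149)·log₂(0.0149) = 0.09042
H(P) = 0.06592 + 0.53034 + 0.44706 + 0.09042 = 1.13374 bits

log₂(4) = 2.00000 bits

D_KL(P||U) = 2.00000 - 1.13374 = 0.86626 ≈ 0.8663 bits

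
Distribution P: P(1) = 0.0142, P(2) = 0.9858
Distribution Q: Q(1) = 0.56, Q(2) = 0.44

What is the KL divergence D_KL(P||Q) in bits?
1.0720 bits

D_KL(P||Q) = Σ P(x) log₂(P(x)/Q(x))

Computing term by term:
  P(1)·log₂(P(1)/Q(1)) = 0.0142·log₂(0.0142/0.56) = -0.07528
  P(2)·log₂(P(2)/Q(2)) = 0.9858·log₂(0.9858/0.44) = 1.14727

D_KL(P||Q) = -0.07528 + 1.14727 = 1.07199 ≈ 1.0720 bits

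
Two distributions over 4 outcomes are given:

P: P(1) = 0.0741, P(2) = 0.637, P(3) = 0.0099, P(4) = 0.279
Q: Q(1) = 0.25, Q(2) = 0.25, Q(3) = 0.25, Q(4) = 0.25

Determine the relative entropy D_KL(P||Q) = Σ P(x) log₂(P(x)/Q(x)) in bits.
0.7276 bits

D_KL(P||Q) = Σ P(x) log₂(P(x)/Q(x))

Computing term by term:
  P(1)·log₂(P(1)/Q(1)) = 0.0741·log₂(0.0741/0.25) = -0.13000
  P(2)·log₂(P(2)/Q(2)) = 0.637·log₂(0.637/0.25) = 0.85955
  P(3)·log₂(P(3)/Q(3)) = 0.0099·log₂(0.0099/0.25) = -0.04612
  P(4)·log₂(P(4)/Q(4)) = 0.279·log₂(0.279/0.25) = 0.04418

D_KL(P||Q) = -0.13000 + 0.85955 - 0.04612 + 0.04418 = 0.72761 ≈ 0.7276 bits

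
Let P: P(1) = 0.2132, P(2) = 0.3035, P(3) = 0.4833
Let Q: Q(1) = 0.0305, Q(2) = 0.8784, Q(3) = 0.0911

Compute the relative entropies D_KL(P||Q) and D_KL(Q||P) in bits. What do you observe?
D_KL(P||Q) = 1.2963 bits, D_KL(Q||P) = 1.0419 bits. The two directions give different values (D_KL(P||Q) exceeds D_KL(Q||P) by 0.2544 bits): KL divergence is asymmetric.

D_KL(P||Q) = Σ P(x) log₂(P(x)/Q(x))

Computing term by term:
  P(1)·log₂(P(1)/Q(1)) = 0.2132·log₂(0.2132/0.0305) = 0.59810
  P(2)·log₂(P(2)/Q(2)) = 0.3035·log₂(0.3035/0.8784) = -0.46532
  P(3)·log₂(P(3)/Q(3)) = 0.4833·log₂(0.4833/0.0911) = 1.16349

D_KL(P||Q) = 0.59810 - 0.46532 + 1.16349 = 1.29627 ≈ 1.2963 bits

D_KL(Q||P) = Σ Q(x) log₂(Q(x)/P(x))

Computing term by term:
  Q(1)·log₂(Q(1)/P(1)) = 0.0305·log₂(0.0305/0.2132) = -0.08556
  Q(2)·log₂(Q(2)/P(2)) = 0.8784·log₂(0.8784/0.3035) = 1.34675
  Q(3)·log₂(Q(3)/P(3)) = 0.0911·log₂(0.0911/0.4833) = -0.21931

D_KL(Q||P) = -0.08556 + 1.34675 - 0.21931 = 1.04188 ≈ 1.0419 bits

These are NOT equal (difference: 0.2544 bits). KL divergence is asymmetric: D_KL(P||Q) ≠ D_KL(Q||P) in general.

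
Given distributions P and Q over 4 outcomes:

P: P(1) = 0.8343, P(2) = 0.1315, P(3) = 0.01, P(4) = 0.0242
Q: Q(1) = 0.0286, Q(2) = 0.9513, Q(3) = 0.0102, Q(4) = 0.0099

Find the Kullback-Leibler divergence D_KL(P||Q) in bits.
3.7156 bits

D_KL(P||Q) = Σ P(x) log₂(P(x)/Q(x))

Computing term by term:
  P(1)·log₂(P(1)/Q(1)) = 0.8343·log₂(0.8343/0.0286) = 4.06010
  P(2)·log₂(P(2)/Q(2)) = 0.1315·log₂(0.1315/0.9513) = -0.37541
  P(3)·log₂(P(3)/Q(3)) = 0.01·log₂(0.01/0.0102) = -0.00029
  P(4)·log₂(P(4)/Q(4)) = 0.0242·log₂(0.0242/0.0099) = 0.03121

D_KL(P||Q) = 4.06010 - 0.37541 - 0.00029 + 0.03121 = 3.71561 ≈ 3.7156 bits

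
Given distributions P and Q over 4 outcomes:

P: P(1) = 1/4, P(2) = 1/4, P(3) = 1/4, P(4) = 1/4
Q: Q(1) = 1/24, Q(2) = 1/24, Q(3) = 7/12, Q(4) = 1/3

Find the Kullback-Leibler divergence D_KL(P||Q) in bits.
0.8831 bits

D_KL(P||Q) = Σ P(x) log₂(P(x)/Q(x))

Computing term by term:
  P(1)·log₂(P(1)/Q(1)) = (1/4)·log₂((1/4)/(1/24)) = 0.64624
  P(2)·log₂(P(2)/Q(2)) = (1/4)·log₂((1/4)/(1/24)) = 0.64624
  P(3)·log₂(P(3)/Q(3)) = (1/4)·log₂((1/4)/(7/12)) = -0.30560
  P(4)·log₂(P(4)/Q(4)) = (1/4)·log₂((1/4)/(1/3)) = -0.10376

D_KL(P||Q) = 0.64624 + 0.64624 - 0.30560 - 0.10376 = 0.88312 ≈ 0.8831 bits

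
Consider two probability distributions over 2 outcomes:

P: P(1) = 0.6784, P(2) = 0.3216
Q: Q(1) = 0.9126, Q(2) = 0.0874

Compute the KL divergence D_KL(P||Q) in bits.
0.3142 bits

D_KL(P||Q) = Σ P(x) log₂(P(x)/Q(x))

Computing term by term:
  P(1)·log₂(P(1)/Q(1)) = 0.6784·log₂(0.6784/0.9126) = -0.29025
  P(2)·log₂(P(2)/Q(2)) = 0.3216·log₂(0.3216/0.0874) = 0.60447

D_KL(P||Q) = -0.29025 + 0.60447 = 0.31422 ≈ 0.3142 bits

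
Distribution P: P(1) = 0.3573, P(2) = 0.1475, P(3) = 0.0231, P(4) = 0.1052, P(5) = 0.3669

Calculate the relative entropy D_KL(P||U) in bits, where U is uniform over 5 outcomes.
0.3861 bits

U(i) = 1/5 for all i

D_KL(P||U) = Σ P(x) log₂(P(x) / (1/5))
           = Σ P(x) log₂(P(x)) + log₂(5)
           = log₂(5) - H(P)

H(P) = -Σ P(x) log₂(P(x)):
  -P(1)·log₂(P(1)) = -(0.3573)·log₂(0.3573) = 0.53052
  -P(2)·log₂(P(2)) = -(0.1475)·log₂(0.1475) = 0.40728
  -P(3)·log₂(P(3)) = -(0.0231)·log₂(0.0231) = 0.12557
  -P(4)·log₂(P(4)) = -(0.1052)·log₂(0.1052) = 0.34177
  -P(5)·log₂(P(5)) = -(0.3669)·log₂(0.3669) = 0.53074
H(P) = 0.53052 + 0.40728 + 0.12557 + 0.34177 + 0.53074 = 1.93588 bits

log₂(5) = 2.32193 bits

D_KL(P||U) = 2.32193 - 1.93588 = 0.38605 ≈ 0.3861 bits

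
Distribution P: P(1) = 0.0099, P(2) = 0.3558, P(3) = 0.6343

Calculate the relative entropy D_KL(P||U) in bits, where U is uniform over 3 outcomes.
0.5720 bits

U(i) = 1/3 for all i

D_KL(P||U) = Σ P(x) log₂(P(x) / (1/3))
           = Σ P(x) log₂(P(x)) + log₂(3)
           = log₂(3) - H(P)

H(P) = -Σ P(x) log₂(P(x)):
  -P(1)·log₂(P(1)) = -(0.0099)·log₂(0.0099) = 0.06592
  -P(2)·log₂(P(2)) = -(0.3558)·log₂(0.3558) = 0.53045
  -P(3)·log₂(P(3)) = -(0.6343)·log₂(0.6343) = 0.41658
H(P) = 0.06592 + 0.53045 + 0.41658 = 1.01295 bits

log₂(3) = 1.58496 bits

D_KL(P||U) = 1.58496 - 1.01295 = 0.57201 ≈ 0.5720 bits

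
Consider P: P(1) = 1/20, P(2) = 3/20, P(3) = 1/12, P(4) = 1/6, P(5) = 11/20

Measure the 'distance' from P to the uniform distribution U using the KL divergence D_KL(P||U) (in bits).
0.4913 bits

U(i) = 1/5 for all i

D_KL(P||U) = Σ P(x) log₂(P(x) / (1/5))
           = Σ P(x) log₂(P(x)) + log₂(5)
           = log₂(5) - H(P)

H(P) = -Σ P(x) log₂(P(x)):
  -P(1)·log₂(P(1)) = -(1/20)·log₂(1/20) = 0.21610
  -P(2)·log₂(P(2)) = -(3/20)·log₂(3/20) = 0.41054
  -P(3)·log₂(P(3)) = -(1/12)·log₂(1/12) = 0.29875
  -P(4)·log₂(P(4)) = -(1/6)·log₂(1/6) = 0.43083
  -P(5)·log₂(P(5)) = -(11/20)·log₂(11/20) = 0.47437
H(P) = 0.21610 + 0.41054 + 0.29875 + 0.43083 + 0.47437 = 1.83059 bits

log₂(5) = 2.32193 bits

D_KL(P||U) = 2.32193 - 1.83059 = 0.49134 ≈ 0.4913 bits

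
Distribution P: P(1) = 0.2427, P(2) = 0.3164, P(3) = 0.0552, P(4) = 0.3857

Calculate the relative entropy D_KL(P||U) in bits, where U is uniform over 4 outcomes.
0.2181 bits

U(i) = 1/4 for all i

D_KL(P||U) = Σ P(x) log₂(P(x) / (1/4))
           = Σ P(x) log₂(P(x)) + log₂(4)
           = log₂(4) - H(P)

H(P) = -Σ P(x) log₂(P(x)):
  -P(1)·log₂(P(1)) = -(0.2427)·log₂(0.2427) = 0.49578
  -P(2)·log₂(P(2)) = -(0.3164)·log₂(0.3164) = 0.52528
  -P(3)·log₂(P(3)) = -(0.0552)·log₂(0.0552) = 0.23069
  -P(4)·log₂(P(4)) = -(0.3857)·log₂(0.3857) = 0.53012
H(P) = 0.49578 + 0.52528 + 0.23069 + 0.53012 = 1.78187 bits

log₂(4) = 2.00000 bits

D_KL(P||U) = 2.00000 - 1.78187 = 0.21813 ≈ 0.2181 bits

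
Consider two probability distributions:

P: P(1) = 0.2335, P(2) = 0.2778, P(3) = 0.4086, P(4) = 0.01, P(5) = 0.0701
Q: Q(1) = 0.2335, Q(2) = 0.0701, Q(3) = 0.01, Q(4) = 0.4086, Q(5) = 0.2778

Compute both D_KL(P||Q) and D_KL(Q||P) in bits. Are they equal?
D_KL(P||Q) = 2.5462 bits, D_KL(Q||P) = 2.5462 bits. Yes, in this case they are equal (although KL divergence is not symmetric in general).

D_KL(P||Q) = Σ P(x) log₂(P(x)/Q(x))

Computing term by term:
  P(1)·log₂(P(1)/Q(1)) = 0.2335·log₂(0.2335/0.2335) = 0.00000
  P(2)·log₂(P(2)/Q(2)) = 0.2778·log₂(0.2778/0.0701) = 0.55187
  P(3)·log₂(P(3)/Q(3)) = 0.4086·log₂(0.4086/0.01) = 2.18708
  P(4)·log₂(P(4)/Q(4)) = 0.01·log₂(0.01/0.4086) = -0.05353
  P(5)·log₂(P(5)/Q(5)) = 0.0701·log₂(0.0701/0.2778) = -0.13926

D_KL(P||Q) = 0.00000 + 0.55187 + 2.18708 - 0.05353 - 0.13926 = 2.54616 ≈ 2.5462 bits

D_KL(Q||P) = Σ Q(x) log₂(Q(x)/P(x))

Computing term by term:
  Q(1)·log₂(Q(1)/P(1)) = 0.2335·log₂(0.2335/0.2335) = 0.00000
  Q(2)·log₂(Q(2)/P(2)) = 0.0701·log₂(0.0701/0.2778) = -0.13926
  Q(3)·log₂(Q(3)/P(3)) = 0.01·log₂(0.01/0.4086) = -0.05353
  Q(4)·log₂(Q(4)/P(4)) = 0.4086·log₂(0.4086/0.01) = 2.18708
  Q(5)·log₂(Q(5)/P(5)) = 0.2778·log₂(0.2778/0.0701) = 0.55187

D_KL(Q||P) = 0.00000 - 0.13926 - 0.05353 + 2.18708 + 0.55187 = 2.54616 ≈ 2.5462 bits

These ARE equal here. Q is P with outcomes relabeled (Q(2) = P(5), Q(3) = P(4), Q(4) = P(3), Q(5) = P(2)) by a relabeling that is its own inverse, so the two sums contain exactly the same terms in a different order. This is a special case — KL divergence is not symmetric in general: D_KL(P||Q) ≠ D_KL(Q||P) for most P, Q.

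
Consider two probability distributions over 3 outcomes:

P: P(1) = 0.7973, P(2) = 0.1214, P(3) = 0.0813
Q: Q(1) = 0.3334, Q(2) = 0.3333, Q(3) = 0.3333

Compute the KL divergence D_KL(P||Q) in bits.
0.6605 bits

D_KL(P||Q) = Σ P(x) log₂(P(x)/Q(x))

Computing term by term:
  P(1)·log₂(P(1)/Q(1)) = 0.7973·log₂(0.7973/0.3334) = 1.00290
  P(2)·log₂(P(2)/Q(2)) = 0.1214·log₂(0.1214/0.3333) = -0.17689
  P(3)·log₂(P(3)/Q(3)) = 0.0813·log₂(0.0813/0.3333) = -0.16549

D_KL(P||Q) = 1.00290 - 0.17689 - 0.16549 = 0.66052 ≈ 0.6605 bits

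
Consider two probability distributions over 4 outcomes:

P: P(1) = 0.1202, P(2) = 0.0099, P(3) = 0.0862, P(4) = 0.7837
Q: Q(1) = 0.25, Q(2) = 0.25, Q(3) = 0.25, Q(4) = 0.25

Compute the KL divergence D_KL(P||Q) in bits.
0.9863 bits

D_KL(P||Q) = Σ P(x) log₂(P(x)/Q(x))

Computing term by term:
  P(1)·log₂(P(1)/Q(1)) = 0.1202·log₂(0.1202/0.25) = -0.12699
  P(2)·log₂(P(2)/Q(2)) = 0.0099·log₂(0.0099/0.25) = -0.04612
  P(3)·log₂(P(3)/Q(3)) = 0.0862·log₂(0.0862/0.25) = -0.13242
  P(4)·log₂(P(4)/Q(4)) = 0.7837·log₂(0.7837/0.25) = 1.29183

D_KL(P||Q) = -0.12699 - 0.04612 - 0.13242 + 1.29183 = 0.98630 ≈ 0.9863 bits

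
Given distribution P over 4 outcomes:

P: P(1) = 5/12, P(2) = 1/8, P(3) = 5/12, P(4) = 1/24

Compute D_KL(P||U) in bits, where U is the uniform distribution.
0.3814 bits

U(i) = 1/4 for all i

D_KL(P||U) = Σ P(x) log₂(P(x) / (1/4))
           = Σ P(x) log₂(P(x)) + log₂(4)
           = log₂(4) - H(P)

H(P) = -Σ P(x) log₂(P(x)):
  -P(1)·log₂(P(1)) = -(5/12)·log₂(5/12) = 0.52626
  -P(2)·log₂(P(2)) = -(1/8)·log₂(1/8) = 0.37500
  -P(3)·log₂(P(3)) = -(5/12)·log₂(5/12) = 0.52626
  -P(4)·log₂(P(4)) = -(1/24)·log₂(1/24) = 0.19104
H(P) = 0.52626 + 0.37500 + 0.52626 + 0.19104 = 1.61856 bits

log₂(4) = 2.00000 bits

D_KL(P||U) = 2.00000 - 1.61856 = 0.38144 ≈ 0.3814 bits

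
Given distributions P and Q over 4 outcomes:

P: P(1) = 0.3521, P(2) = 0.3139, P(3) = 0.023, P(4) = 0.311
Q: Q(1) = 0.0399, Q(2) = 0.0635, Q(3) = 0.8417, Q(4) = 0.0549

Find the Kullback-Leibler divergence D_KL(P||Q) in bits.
2.4885 bits

D_KL(P||Q) = Σ P(x) log₂(P(x)/Q(x))

Computing term by term:
  P(1)·log₂(P(1)/Q(1)) = 0.3521·log₂(0.3521/0.0399) = 1.10613
  P(2)·log₂(P(2)/Q(2)) = 0.3139·log₂(0.3139/0.0635) = 0.72369
  P(3)·log₂(P(3)/Q(3)) = 0.023·log₂(0.023/0.8417) = -0.11945
  P(4)·log₂(P(4)/Q(4)) = 0.311·log₂(0.311/0.0549) = 0.77813

D_KL(P||Q) = 1.10613 + 0.72369 - 0.11945 + 0.77813 = 2.48850 ≈ 2.4885 bits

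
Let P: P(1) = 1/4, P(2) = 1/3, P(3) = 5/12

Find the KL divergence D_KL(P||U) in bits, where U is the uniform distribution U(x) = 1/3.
0.0304 bits

U(i) = 1/3 for all i

D_KL(P||U) = Σ P(x) log₂(P(x) / (1/3))
           = Σ P(x) log₂(P(x)) + log₂(3)
           = log₂(3) - H(P)

H(P) = -Σ P(x) log₂(P(x)):
  -P(1)·log₂(P(1)) = -(1/4)·log₂(1/4) = 0.50000
  -P(2)·log₂(P(2)) = -(1/3)·log₂(1/3) = 0.52832
  -P(3)·log₂(P(3)) = -(5/12)·log₂(5/12) = 0.52626
H(P) = 0.50000 + 0.52832 + 0.52626 = 1.55458 bits

log₂(3) = 1.58496 bits

D_KL(P||U) = 1.58496 - 1.55458 = 0.03038 ≈ 0.0304 bits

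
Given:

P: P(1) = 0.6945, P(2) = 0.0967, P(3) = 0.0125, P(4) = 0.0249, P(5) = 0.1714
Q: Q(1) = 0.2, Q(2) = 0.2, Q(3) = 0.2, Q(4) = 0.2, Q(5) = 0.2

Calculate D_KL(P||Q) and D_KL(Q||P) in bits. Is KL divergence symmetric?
D_KL(P||Q) = 0.9829 bits, D_KL(Q||P) = 1.2962 bits. No, KL divergence is not symmetric.

D_KL(P||Q) = Σ P(x) log₂(P(x)/Q(x))

Computing term by term:
  P(1)·log₂(P(1)/Q(1)) = 0.6945·log₂(0.6945/0.2) = 1.24730
  P(2)·log₂(P(2)/Q(2)) = 0.0967·log₂(0.0967/0.2) = -0.10138
  P(3)·log₂(P(3)/Q(3)) = 0.0125·log₂(0.0125/0.2) = -0.05000
  P(4)·log₂(P(4)/Q(4)) = 0.0249·log₂(0.0249/0.2) = -0.07484
  P(5)·log₂(P(5)/Q(5)) = 0.1714·log₂(0.1714/0.2) = -0.03816

D_KL(P||Q) = 1.24730 - 0.10138 - 0.05000 - 0.07484 - 0.03816 = 0.98292 ≈ 0.9829 bits

D_KL(Q||P) = Σ Q(x) log₂(Q(x)/P(x))

Computing term by term:
  Q(1)·log₂(Q(1)/P(1)) = 0.2·log₂(0.2/0.6945) = -0.35919
  Q(2)·log₂(Q(2)/P(2)) = 0.2·log₂(0.2/0.0967) = 0.20968
  Q(3)·log₂(Q(3)/P(3)) = 0.2·log₂(0.2/0.0125) = 0.80000
  Q(4)·log₂(Q(4)/P(4)) = 0.2·log₂(0.2/0.0249) = 0.60116
  Q(5)·log₂(Q(5)/P(5)) = 0.2·log₂(0.2/0.1714) = 0.04453

D_KL(Q||P) = -0.35919 + 0.20968 + 0.80000 + 0.60116 + 0.04453 = 1.29618 ≈ 1.2962 bits

These are NOT equal (difference: 0.3133 bits). KL divergence is asymmetric: D_KL(P||Q) ≠ D_KL(Q||P) in general.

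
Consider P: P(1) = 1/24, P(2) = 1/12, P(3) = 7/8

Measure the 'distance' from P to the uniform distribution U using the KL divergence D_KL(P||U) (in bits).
0.9266 bits

U(i) = 1/3 for all i

D_KL(P||U) = Σ P(x) log₂(P(x) / (1/3))
           = Σ P(x) log₂(P(x)) + log₂(3)
           = log₂(3) - H(P)

H(P) = -Σ P(x) log₂(P(x)):
  -P(1)·log₂(P(1)) = -(1/24)·log₂(1/24) = 0.19104
  -P(2)·log₂(P(2)) = -(1/12)·log₂(1/12) = 0.29875
  -P(3)·log₂(P(3)) = -(7/8)·log₂(7/8) = 0.16856
H(P) = 0.19104 + 0.29875 + 0.16856 = 0.65835 bits

log₂(3) = 1.58496 bits

D_KL(P||U) = 1.58496 - 0.65835 = 0.92661 ≈ 0.9266 bits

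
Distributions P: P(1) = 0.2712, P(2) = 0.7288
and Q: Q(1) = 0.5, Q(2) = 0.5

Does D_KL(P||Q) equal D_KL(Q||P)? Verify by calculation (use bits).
D_KL(P||Q) = 0.1568 bits, D_KL(Q||P) = 0.1695 bits. No — D_KL(P||Q) ≠ D_KL(Q||P) for this pair.

D_KL(P||Q) = Σ P(x) log₂(P(x)/Q(x))

Computing term by term:
  P(1)·log₂(P(1)/Q(1)) = 0.2712·log₂(0.2712/0.5) = -0.23935
  P(2)·log₂(P(2)/Q(2)) = 0.7288·log₂(0.7288/0.5) = 0.39617

D_KL(P||Q) = -0.23935 + 0.39617 = 0.15682 ≈ 0.1568 bits

D_KL(Q||P) = Σ Q(x) log₂(Q(x)/P(x))

Computing term by term:
  Q(1)·log₂(Q(1)/P(1)) = 0.5·log₂(0.5/0.2712) = 0.44129
  Q(2)·log₂(Q(2)/P(2)) = 0.5·log₂(0.5/0.7288) = -0.27180

D_KL(Q||P) = 0.44129 - 0.27180 = 0.16949 ≈ 0.1695 bits

These are NOT equal (difference: 0.0127 bits). KL divergence is asymmetric: D_KL(P||Q) ≠ D_KL(Q||P) in general.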